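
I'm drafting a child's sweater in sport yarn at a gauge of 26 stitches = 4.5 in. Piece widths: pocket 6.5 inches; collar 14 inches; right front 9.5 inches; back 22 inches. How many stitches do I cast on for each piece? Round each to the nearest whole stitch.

pocket 38; collar 81; right front 55; back 127.

Rate = 26/4.5 = 5.778 sts per in.
pocket: 6.5 × 5.778 = 37.56 → 38.
collar: 14 × 5.778 = 80.89 → 81.
right front: 9.5 × 5.778 = 54.89 → 55.
back: 22 × 5.778 = 127.11 → 127.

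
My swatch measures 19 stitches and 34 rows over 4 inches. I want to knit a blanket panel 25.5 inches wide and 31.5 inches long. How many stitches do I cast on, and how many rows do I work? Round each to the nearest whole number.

Cast on 121 stitches and work 268 rows.

Stitch gauge = 19/4 = 4.75 sts/in; 25.5 × 4.75 = 121.12 → 121 sts.
Row gauge = 34/4 = 8.5 rows/in; 31.5 × 8.5 = 267.75 → 268 rows.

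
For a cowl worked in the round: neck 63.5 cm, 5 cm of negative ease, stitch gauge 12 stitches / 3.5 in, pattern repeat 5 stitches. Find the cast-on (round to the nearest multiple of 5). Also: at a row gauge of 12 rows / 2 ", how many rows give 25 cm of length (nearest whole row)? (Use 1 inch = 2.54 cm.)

Cast on 80 stitches; work 59 rows.

Finished = 63.5 − 5 = 58.5 cm.
58.5 cm × 1/2.54 = 23.03 inches.
12/3.5 = 3.429 sts per in; 23.03 × 3.429 = 78.97 sts.
Nearest multiple of 5 → 80.
25 cm = 9.84 inches; × 6 = 59.06 → 59 rows.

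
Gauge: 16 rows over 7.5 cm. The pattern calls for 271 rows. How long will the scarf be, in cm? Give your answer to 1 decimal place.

16 rows / 7.5 cm = 2.133 rows per cm.
271 / 2.133 = 127.03 cm.

127.0 cm.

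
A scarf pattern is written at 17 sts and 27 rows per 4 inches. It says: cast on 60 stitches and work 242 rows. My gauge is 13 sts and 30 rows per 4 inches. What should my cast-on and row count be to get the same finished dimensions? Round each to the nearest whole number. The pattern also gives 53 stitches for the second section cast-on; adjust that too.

Cast on 46 stitches; work 269 rows; second section cast-on 41 stitches.

Stitches: 60 × 13/17 = 45.88 → 46.
Rows: 242 × 30/27 = 268.89 → 269.
second section cast-on: 53 × 13/17 = 40.53 → 41.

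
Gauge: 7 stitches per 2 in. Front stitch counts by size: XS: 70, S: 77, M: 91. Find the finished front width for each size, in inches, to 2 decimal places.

XS 20.00 inches; S 22.00 inches; M 26.00 inches.

7/2 = 3.5 sts per in.
XS: 70 / 3.5 = 20.000 → 20.00 in.
S: 77 / 3.5 = 22.000 → 22.00 in.
M: 91 / 3.5 = 26.000 → 26.00 in.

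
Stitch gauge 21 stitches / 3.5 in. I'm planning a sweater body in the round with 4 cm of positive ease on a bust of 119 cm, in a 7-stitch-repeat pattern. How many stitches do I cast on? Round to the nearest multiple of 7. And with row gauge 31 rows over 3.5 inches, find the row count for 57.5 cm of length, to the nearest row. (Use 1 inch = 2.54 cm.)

Cast on 294 stitches; work 201 rows.

Finished = 119 + 4 = 123 cm.
123 cm × 1/2.54 = 48.43 inches.
21/3.5 = 6 sts per in; 48.43 × 6 = 290.55 sts.
Nearest multiple of 7 → 294.
57.5 cm = 22.64 inches; × 8.857 = 200.51 → 201 rows.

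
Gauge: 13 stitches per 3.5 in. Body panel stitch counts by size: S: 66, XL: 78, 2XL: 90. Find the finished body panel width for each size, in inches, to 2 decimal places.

S 17.77 inches; XL 21.00 inches; 2XL 24.23 inches.

13/3.5 = 3.714 sts per in.
S: 66 / 3.714 = 17.769 → 17.77 in.
XL: 78 / 3.714 = 21.000 → 21.00 in.
2XL: 90 / 3.714 = 24.231 → 24.23 in.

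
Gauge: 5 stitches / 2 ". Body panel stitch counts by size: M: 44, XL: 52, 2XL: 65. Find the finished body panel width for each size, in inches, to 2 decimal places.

5/2 = 2.5 sts per in.
M: 44 / 2.5 = 17.600 → 17.60 in.
XL: 52 / 2.5 = 20.800 → 20.80 in.
2XL: 65 / 2.5 = 26.000 → 26.00 in.

M 17.60 inches; XL 20.80 inches; 2XL 26.00 inches.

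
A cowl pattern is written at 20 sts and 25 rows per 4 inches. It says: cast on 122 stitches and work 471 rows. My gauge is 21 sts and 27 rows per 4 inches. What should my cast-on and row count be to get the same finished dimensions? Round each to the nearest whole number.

Stitches: 122 × 21/20 = 128.10 → 128.
Rows: 471 × 27/25 = 508.68 → 509.

Cast on 128 stitches; work 509 rows.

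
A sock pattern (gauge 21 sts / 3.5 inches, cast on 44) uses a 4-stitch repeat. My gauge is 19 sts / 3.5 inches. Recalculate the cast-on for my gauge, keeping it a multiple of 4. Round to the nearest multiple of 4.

44 × 19 / 21 = 39.81.
Nearest multiple of 4: 40.

Cast on 40 stitches.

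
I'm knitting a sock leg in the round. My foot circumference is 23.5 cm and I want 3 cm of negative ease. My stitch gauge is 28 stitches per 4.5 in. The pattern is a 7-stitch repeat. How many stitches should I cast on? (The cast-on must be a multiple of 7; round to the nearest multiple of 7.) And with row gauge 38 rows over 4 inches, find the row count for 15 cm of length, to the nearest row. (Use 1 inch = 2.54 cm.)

Finished = 23.5 − 3 = 20.5 cm.
20.5 cm × 1/2.54 = 8.07 inches.
28/4.5 = 6.222 sts per in; 8.07 × 6.222 = 50.22 sts.
Nearest multiple of 7 → 49.
15 cm = 5.91 inches; × 9.5 = 56.10 → 56 rows.

Cast on 49 stitches; work 56 rows.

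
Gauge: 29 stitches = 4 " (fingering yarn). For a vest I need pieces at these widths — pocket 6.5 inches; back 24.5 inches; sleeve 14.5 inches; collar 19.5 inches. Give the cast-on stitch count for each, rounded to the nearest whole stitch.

Rate = 29/4 = 7.25 sts per in.
pocket: 6.5 × 7.25 = 47.12 → 47.
back: 24.5 × 7.25 = 177.62 → 178.
sleeve: 14.5 × 7.25 = 105.12 → 105.
collar: 19.5 × 7.25 = 141.38 → 141.

pocket 47; back 178; sleeve 105; collar 141.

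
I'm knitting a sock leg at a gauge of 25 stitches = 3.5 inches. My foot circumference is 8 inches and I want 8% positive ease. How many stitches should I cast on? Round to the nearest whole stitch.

Finished = 8 × 1.08 = 8.64 in.
25 / 3.5 = 7.143 sts per inch.
8.64 × 7.143 = 61.71 sts.
→ 62 sts.

62 stitches.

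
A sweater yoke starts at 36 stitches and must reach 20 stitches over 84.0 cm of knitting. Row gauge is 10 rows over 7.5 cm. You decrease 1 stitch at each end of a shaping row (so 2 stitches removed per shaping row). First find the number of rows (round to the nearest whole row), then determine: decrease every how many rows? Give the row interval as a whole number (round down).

Rows = 84.0 × 1.333 = 112.0 → 112 rows.
Stitches to remove: 16 → 8 shaping rows (at 2 st each).
112 / 8 = 14.00 → every 14 rows.

Decrease every 14th row.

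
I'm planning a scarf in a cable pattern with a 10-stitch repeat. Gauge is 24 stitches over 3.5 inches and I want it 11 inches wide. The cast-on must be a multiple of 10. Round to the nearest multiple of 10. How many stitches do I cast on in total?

80 stitches.

24 / 3.5 = 6.857 sts per inch.
11 × 6.857 = 75.43 sts.
Nearest multiple of 10: 80.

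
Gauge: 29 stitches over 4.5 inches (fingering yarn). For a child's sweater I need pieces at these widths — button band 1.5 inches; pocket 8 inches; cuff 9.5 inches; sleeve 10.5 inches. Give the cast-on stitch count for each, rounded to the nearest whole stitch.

button band 10; pocket 52; cuff 61; sleeve 68.

Rate = 29/4.5 = 6.444 sts per in.
button band: 1.5 × 6.444 = 9.67 → 10.
pocket: 8 × 6.444 = 51.56 → 52.
cuff: 9.5 × 6.444 = 61.22 → 61.
sleeve: 10.5 × 6.444 = 67.67 → 68.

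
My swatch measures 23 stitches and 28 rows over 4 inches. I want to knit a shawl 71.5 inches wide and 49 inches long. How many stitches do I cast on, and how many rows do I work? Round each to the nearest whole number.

Stitch gauge = 23/4 = 5.75 sts/in; 71.5 × 5.75 = 411.12 → 411 sts.
Row gauge = 28/4 = 7 rows/in; 49 × 7 = 343.00 → 343 rows.

Cast on 411 stitches and work 343 rows.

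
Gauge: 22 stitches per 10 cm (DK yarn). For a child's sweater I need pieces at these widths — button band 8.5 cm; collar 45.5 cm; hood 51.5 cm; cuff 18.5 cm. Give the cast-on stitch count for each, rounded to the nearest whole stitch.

Rate = 22/10 = 2.2 sts per cm.
button band: 8.5 × 2.2 = 18.70 → 19.
collar: 45.5 × 2.2 = 100.10 → 100.
hood: 51.5 × 2.2 = 113.30 → 113.
cuff: 18.5 × 2.2 = 40.70 → 41.

button band 19; collar 100; hood 113; cuff 41.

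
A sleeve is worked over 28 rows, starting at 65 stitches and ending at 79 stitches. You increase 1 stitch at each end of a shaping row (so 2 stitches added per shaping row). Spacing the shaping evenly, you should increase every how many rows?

Increase every 4th row.

Stitches to add: |79 − 65| = 14.
Shaping rows needed: 14 / 2 = 7.
28 rows / 7 = every 4 rows.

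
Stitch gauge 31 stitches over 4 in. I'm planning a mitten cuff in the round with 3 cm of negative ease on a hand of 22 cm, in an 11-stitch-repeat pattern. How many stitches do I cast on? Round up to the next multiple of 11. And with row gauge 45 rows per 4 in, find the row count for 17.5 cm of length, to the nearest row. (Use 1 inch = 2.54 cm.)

Cast on 66 stitches; work 78 rows.

Finished = 22 − 3 = 19 cm.
19 cm × 1/2.54 = 7.48 inches.
31/4 = 7.75 sts per in; 7.48 × 7.75 = 57.97 sts.
Next multiple of 11 → 66.
17.5 cm = 6.89 inches; × 11.25 = 77.51 → 78 rows.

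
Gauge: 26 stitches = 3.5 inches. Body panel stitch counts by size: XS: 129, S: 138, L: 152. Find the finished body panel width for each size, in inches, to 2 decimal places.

XS 17.37 inches; S 18.58 inches; L 20.46 inches.

26/3.5 = 7.429 sts per in.
XS: 129 / 7.429 = 17.365 → 17.37 in.
S: 138 / 7.429 = 18.577 → 18.58 in.
L: 152 / 7.429 = 20.462 → 20.46 in.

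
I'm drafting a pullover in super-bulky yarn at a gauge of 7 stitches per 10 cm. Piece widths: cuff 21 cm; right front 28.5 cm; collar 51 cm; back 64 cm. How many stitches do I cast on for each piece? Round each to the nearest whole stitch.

Rate = 7/10 = 0.7 sts per cm.
cuff: 21 × 0.7 = 14.70 → 15.
right front: 28.5 × 0.7 = 19.95 → 20.
collar: 51 × 0.7 = 35.70 → 36.
back: 64 × 0.7 = 44.80 → 45.

cuff 15; right front 20; collar 36; back 45.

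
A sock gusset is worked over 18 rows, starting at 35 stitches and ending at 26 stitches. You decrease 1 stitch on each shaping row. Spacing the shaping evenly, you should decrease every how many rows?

Stitches to remove: |26 − 35| = 9.
Shaping rows needed: 9 / 1 = 9.
18 rows / 9 = every 2 rows.

Decrease every 2nd row.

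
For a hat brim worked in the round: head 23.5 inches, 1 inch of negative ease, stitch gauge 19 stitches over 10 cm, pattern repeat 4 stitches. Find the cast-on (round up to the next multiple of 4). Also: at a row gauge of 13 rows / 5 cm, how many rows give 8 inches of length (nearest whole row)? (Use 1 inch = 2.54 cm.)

Cast on 112 stitches; work 53 rows.

Finished = 23.5 − 1 = 22.5 inches.
22.5 inches × 2.54 = 57.15 cm.
19/10 = 1.9 sts per cm; 57.15 × 1.9 = 108.58 sts.
Next multiple of 4 → 112.
8 inches = 20.32 cm; × 2.6 = 52.83 → 53 rows.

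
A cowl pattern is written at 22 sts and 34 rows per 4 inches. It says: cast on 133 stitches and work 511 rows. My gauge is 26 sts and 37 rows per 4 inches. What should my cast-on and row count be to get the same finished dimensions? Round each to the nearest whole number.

Stitches: 133 × 26/22 = 157.18 → 157.
Rows: 511 × 37/34 = 556.09 → 556.

Cast on 157 stitches; work 556 rows.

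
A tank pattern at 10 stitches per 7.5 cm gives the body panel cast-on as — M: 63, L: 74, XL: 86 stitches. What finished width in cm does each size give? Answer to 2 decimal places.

M 47.25 cm; L 55.50 cm; XL 64.50 cm.

10/7.5 = 1.333 sts per cm.
M: 63 / 1.333 = 47.250 → 47.25 cm.
L: 74 / 1.333 = 55.500 → 55.50 cm.
XL: 86 / 1.333 = 64.500 → 64.50 cm.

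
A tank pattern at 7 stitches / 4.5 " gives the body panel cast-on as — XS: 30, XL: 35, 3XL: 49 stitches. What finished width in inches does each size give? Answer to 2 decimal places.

7/4.5 = 1.556 sts per in.
XS: 30 / 1.556 = 19.286 → 19.29 in.
XL: 35 / 1.556 = 22.500 → 22.50 in.
3XL: 49 / 1.556 = 31.500 → 31.50 in.

XS 19.29 inches; XL 22.50 inches; 3XL 31.50 inches.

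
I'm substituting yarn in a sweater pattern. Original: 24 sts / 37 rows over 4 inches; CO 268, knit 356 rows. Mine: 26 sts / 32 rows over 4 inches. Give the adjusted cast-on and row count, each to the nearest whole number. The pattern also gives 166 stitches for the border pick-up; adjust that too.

Stitches: 268 × 26/24 = 290.33 → 290.
Rows: 356 × 32/37 = 307.89 → 308.
border pick-up: 166 × 26/24 = 179.83 → 180.

Cast on 290 stitches; work 308 rows; border pick-up 180 stitches.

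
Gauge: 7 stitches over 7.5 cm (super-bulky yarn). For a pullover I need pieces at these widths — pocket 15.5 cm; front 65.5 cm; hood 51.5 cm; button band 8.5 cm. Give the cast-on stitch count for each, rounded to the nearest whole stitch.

Rate = 7/7.5 = 0.933 sts per cm.
pocket: 15.5 × 0.933 = 14.47 → 14.
front: 65.5 × 0.933 = 61.13 → 61.
hood: 51.5 × 0.933 = 48.07 → 48.
button band: 8.5 × 0.933 = 7.93 → 8.

pocket 14; front 61; hood 48; button band 8.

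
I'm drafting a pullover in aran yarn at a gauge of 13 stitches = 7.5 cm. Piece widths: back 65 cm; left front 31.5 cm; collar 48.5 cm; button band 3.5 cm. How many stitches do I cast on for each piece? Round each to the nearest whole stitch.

Rate = 13/7.5 = 1.733 sts per cm.
back: 65 × 1.733 = 112.67 → 113.
left front: 31.5 × 1.733 = 54.60 → 55.
collar: 48.5 × 1.733 = 84.07 → 84.
button band: 3.5 × 1.733 = 6.07 → 6.

back 113; left front 55; collar 84; button band 6.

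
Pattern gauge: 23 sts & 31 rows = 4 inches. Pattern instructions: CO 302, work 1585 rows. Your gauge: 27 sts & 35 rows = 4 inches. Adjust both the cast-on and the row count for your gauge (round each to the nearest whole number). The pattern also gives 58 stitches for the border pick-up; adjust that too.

Stitches: 302 × 27/23 = 354.52 → 355.
Rows: 1585 × 35/31 = 1789.52 → 1790.
border pick-up: 58 × 27/23 = 68.09 → 68.

Cast on 355 stitches; work 1790 rows; border pick-up 68 stitches.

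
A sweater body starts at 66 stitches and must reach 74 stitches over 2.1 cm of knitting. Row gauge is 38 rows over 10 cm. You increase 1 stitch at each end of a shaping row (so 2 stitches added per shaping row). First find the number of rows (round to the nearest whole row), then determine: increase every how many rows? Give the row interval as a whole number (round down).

Rows = 2.1 × 3.8 = 8.0 → 8 rows.
Stitches to add: 8 → 4 shaping rows (at 2 st each).
8 / 4 = 2.00 → every 2 rows.

Increase every 2nd row.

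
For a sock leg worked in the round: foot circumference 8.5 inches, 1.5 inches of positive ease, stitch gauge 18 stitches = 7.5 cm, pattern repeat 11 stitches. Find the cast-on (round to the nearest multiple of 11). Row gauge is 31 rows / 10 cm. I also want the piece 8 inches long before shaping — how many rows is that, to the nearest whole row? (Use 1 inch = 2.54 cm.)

Cast on 66 stitches; work 63 rows.

Finished = 8.5 + 1.5 = 10 inches.
10 inches × 2.54 = 25.40 cm.
18/7.5 = 2.4 sts per cm; 25.40 × 2.4 = 60.96 sts.
Nearest multiple of 11 → 66.
8 inches = 20.32 cm; × 3.1 = 62.99 → 63 rows.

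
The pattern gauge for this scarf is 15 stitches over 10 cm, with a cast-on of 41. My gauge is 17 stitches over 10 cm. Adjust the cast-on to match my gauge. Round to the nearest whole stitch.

Cast on 46 stitches.

Scale factor = 17 / 15 = 1.133.
41 × 17 / 15 = 46.47 sts.
→ 46 sts.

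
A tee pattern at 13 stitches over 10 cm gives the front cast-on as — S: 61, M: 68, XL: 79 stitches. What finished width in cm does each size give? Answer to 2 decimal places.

S 46.92 cm; M 52.31 cm; XL 60.77 cm.

13/10 = 1.3 sts per cm.
S: 61 / 1.3 = 46.923 → 46.92 cm.
M: 68 / 1.3 = 52.308 → 52.31 cm.
XL: 79 / 1.3 = 60.769 → 60.77 cm.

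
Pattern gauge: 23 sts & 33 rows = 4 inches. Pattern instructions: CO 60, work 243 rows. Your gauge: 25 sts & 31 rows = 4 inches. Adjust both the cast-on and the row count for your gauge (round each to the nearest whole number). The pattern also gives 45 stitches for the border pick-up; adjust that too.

Cast on 65 stitches; work 228 rows; border pick-up 49 stitches.

Stitches: 60 × 25/23 = 65.22 → 65.
Rows: 243 × 31/33 = 228.27 → 228.
border pick-up: 45 × 25/23 = 48.91 → 49.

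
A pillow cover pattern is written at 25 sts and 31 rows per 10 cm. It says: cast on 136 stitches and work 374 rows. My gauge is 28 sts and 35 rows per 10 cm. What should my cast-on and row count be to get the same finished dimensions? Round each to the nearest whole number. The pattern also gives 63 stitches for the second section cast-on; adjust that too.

Cast on 152 stitches; work 422 rows; second section cast-on 71 stitches.

Stitches: 136 × 28/25 = 152.32 → 152.
Rows: 374 × 35/31 = 422.26 → 422.
second section cast-on: 63 × 28/25 = 70.56 → 71.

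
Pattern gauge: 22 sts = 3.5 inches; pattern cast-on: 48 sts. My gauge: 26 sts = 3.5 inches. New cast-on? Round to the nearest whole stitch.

Scale factor = 26 / 22 = 1.182.
48 × 26 / 22 = 56.73 sts.
→ 57 sts.

57 stitches.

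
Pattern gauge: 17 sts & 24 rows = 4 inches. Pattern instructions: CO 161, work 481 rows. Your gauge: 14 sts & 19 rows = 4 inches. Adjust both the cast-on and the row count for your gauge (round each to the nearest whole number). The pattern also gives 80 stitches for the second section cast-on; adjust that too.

Cast on 133 stitches; work 381 rows; second section cast-on 66 stitches.

Stitches: 161 × 14/17 = 132.59 → 133.
Rows: 481 × 19/24 = 380.79 → 381.
second section cast-on: 80 × 14/17 = 65.88 → 66.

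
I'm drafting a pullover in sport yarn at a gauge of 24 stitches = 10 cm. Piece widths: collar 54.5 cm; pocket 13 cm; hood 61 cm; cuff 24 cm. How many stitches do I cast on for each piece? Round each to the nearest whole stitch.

Rate = 24/10 = 2.4 sts per cm.
collar: 54.5 × 2.4 = 130.80 → 131.
pocket: 13 × 2.4 = 31.20 → 31.
hood: 61 × 2.4 = 146.40 → 146.
cuff: 24 × 2.4 = 57.60 → 58.

collar 131; pocket 31; hood 146; cuff 58.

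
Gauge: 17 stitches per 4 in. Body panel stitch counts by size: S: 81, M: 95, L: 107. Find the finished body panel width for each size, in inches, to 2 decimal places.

S 19.06 inches; M 22.35 inches; L 25.18 inches.

17/4 = 4.25 sts per in.
S: 81 / 4.25 = 19.059 → 19.06 in.
M: 95 / 4.25 = 22.353 → 22.35 in.
L: 107 / 4.25 = 25.176 → 25.18 in.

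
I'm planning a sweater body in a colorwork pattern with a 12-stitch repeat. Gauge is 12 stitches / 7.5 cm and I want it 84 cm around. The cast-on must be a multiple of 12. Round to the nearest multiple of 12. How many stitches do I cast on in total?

CO 132 sts.

12 / 7.5 = 1.6 sts per cm.
84 × 1.6 = 134.40 sts.
Nearest multiple of 12: 132.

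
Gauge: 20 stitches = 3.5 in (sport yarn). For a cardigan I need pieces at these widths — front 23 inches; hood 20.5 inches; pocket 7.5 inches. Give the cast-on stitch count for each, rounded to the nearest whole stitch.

front 131; hood 117; pocket 43.

Rate = 20/3.5 = 5.714 sts per in.
front: 23 × 5.714 = 131.43 → 131.
hood: 20.5 × 5.714 = 117.14 → 117.
pocket: 7.5 × 5.714 = 42.86 → 43.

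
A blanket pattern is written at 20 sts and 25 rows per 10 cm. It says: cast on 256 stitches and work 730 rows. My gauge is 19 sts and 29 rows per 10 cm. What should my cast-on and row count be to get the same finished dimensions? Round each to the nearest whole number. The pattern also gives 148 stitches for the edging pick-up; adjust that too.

Cast on 243 stitches; work 847 rows; edging pick-up 141 stitches.

Stitches: 256 × 19/20 = 243.20 → 243.
Rows: 730 × 29/25 = 846.80 → 847.
edging pick-up: 148 × 19/20 = 140.60 → 141.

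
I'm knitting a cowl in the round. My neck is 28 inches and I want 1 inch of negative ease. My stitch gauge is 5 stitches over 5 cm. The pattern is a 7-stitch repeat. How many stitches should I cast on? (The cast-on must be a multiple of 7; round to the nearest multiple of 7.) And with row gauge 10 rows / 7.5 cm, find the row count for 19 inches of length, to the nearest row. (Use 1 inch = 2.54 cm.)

Cast on 70 stitches; work 64 rows.

Finished = 28 − 1 = 27 inches.
27 inches × 2.54 = 68.58 cm.
5/5 = 1 sts per cm; 68.58 × 1 = 68.58 sts.
Nearest multiple of 7 → 70.
19 inches = 48.26 cm; × 1.333 = 64.35 → 64 rows.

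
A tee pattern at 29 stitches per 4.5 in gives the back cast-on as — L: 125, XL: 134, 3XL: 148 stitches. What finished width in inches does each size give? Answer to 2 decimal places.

29/4.5 = 6.444 sts per in.
L: 125 / 6.444 = 19.397 → 19.40 in.
XL: 134 / 6.444 = 20.793 → 20.79 in.
3XL: 148 / 6.444 = 22.966 → 22.97 in.

L 19.40 inches; XL 20.79 inches; 3XL 22.97 inches.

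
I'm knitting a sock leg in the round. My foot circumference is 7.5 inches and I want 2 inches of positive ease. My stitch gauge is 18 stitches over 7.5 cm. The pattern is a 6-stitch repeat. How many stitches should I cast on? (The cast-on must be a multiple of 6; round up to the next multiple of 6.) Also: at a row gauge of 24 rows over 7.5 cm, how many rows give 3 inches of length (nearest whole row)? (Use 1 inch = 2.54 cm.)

Cast on 60 stitches; work 24 rows.

Finished = 7.5 + 2 = 9.5 inches.
9.5 inches × 2.54 = 24.13 cm.
18/7.5 = 2.4 sts per cm; 24.13 × 2.4 = 57.91 sts.
Next multiple of 6 → 60.
3 inches = 7.62 cm; × 3.2 = 24.38 → 24 rows.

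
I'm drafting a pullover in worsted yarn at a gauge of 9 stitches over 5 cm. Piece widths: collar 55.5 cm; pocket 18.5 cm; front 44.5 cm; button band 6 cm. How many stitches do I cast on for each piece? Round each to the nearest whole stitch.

Rate = 9/5 = 1.8 sts per cm.
collar: 55.5 × 1.8 = 99.90 → 100.
pocket: 18.5 × 1.8 = 33.30 → 33.
front: 44.5 × 1.8 = 80.10 → 80.
button band: 6 × 1.8 = 10.80 → 11.

collar 100; pocket 33; front 80; button band 11.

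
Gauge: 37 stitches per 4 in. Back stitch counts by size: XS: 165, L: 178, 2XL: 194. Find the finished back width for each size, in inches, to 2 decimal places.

XS 17.84 inches; L 19.24 inches; 2XL 20.97 inches.

37/4 = 9.25 sts per in.
XS: 165 / 9.25 = 17.838 → 17.84 in.
L: 178 / 9.25 = 19.243 → 19.24 in.
2XL: 194 / 9.25 = 20.973 → 20.97 in.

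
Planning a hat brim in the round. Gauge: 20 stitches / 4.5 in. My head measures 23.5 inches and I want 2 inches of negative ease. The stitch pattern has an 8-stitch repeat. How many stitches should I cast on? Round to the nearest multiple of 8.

CO 96 sts.

Finished = 23.5 − 2 = 21.5 inches.
20 / 4.5 = 4.444 sts/in.
21.5 × 4.444 = 95.56 sts.
Nearest multiple of 8: 96.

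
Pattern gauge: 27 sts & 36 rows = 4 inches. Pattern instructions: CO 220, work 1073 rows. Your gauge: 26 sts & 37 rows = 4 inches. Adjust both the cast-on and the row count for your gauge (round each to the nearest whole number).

Cast on 212 stitches; work 1103 rows.

Stitches: 220 × 26/27 = 211.85 → 212.
Rows: 1073 × 37/36 = 1102.81 → 1103.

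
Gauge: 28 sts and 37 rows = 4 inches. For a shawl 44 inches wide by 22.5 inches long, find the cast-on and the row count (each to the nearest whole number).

Stitch gauge = 28/4 = 7 sts/in; 44 × 7 = 308.00 → 308 sts.
Row gauge = 37/4 = 9.25 rows/in; 22.5 × 9.25 = 208.12 → 208 rows.

Cast on 308 stitches and work 208 rows.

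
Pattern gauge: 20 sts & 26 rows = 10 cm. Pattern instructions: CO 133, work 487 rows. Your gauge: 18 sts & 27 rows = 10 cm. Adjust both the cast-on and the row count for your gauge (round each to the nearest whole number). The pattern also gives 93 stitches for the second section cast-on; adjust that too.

Cast on 120 stitches; work 506 rows; second section cast-on 84 stitches.

Stitches: 133 × 18/20 = 119.70 → 120.
Rows: 487 × 27/26 = 505.73 → 506.
second section cast-on: 93 × 18/20 = 83.70 → 84.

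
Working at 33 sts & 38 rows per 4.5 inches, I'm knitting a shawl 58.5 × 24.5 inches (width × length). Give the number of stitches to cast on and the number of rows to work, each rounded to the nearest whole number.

Cast on 429 stitches and work 207 rows.

Stitch gauge = 33/4.5 = 7.333 sts/in; 58.5 × 7.333 = 429.00 → 429 sts.
Row gauge = 38/4.5 = 8.444 rows/in; 24.5 × 8.444 = 206.89 → 207 rows.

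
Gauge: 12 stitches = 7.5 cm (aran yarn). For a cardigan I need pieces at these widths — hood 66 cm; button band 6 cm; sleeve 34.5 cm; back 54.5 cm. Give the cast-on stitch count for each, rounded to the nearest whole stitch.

Rate = 12/7.5 = 1.6 sts per cm.
hood: 66 × 1.6 = 105.60 → 106.
button band: 6 × 1.6 = 9.60 → 10.
sleeve: 34.5 × 1.6 = 55.20 → 55.
back: 54.5 × 1.6 = 87.20 → 87.

hood 106; button band 10; sleeve 55; back 87.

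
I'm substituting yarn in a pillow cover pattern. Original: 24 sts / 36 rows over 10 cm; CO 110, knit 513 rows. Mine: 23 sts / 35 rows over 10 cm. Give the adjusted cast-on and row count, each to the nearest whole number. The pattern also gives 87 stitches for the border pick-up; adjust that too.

Stitches: 110 × 23/24 = 105.42 → 105.
Rows: 513 × 35/36 = 498.75 → 499.
border pick-up: 87 × 23/24 = 83.38 → 83.

Cast on 105 stitches; work 499 rows; border pick-up 83 stitches.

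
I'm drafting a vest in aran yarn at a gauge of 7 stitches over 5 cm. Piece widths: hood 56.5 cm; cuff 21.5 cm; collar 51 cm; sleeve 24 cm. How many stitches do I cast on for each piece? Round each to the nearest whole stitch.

Rate = 7/5 = 1.4 sts per cm.
hood: 56.5 × 1.4 = 79.10 → 79.
cuff: 21.5 × 1.4 = 30.10 → 30.
collar: 51 × 1.4 = 71.40 → 71.
sleeve: 24 × 1.4 = 33.60 → 34.

hood 79; cuff 30; collar 71; sleeve 34.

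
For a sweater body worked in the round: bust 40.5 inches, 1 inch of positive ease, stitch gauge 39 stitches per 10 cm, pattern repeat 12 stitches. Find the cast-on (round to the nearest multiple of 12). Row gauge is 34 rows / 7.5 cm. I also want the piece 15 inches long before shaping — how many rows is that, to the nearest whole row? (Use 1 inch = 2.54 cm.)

Cast on 408 stitches; work 173 rows.

Finished = 40.5 + 1 = 41.5 inches.
41.5 inches × 2.54 = 105.41 cm.
39/10 = 3.9 sts per cm; 105.41 × 3.9 = 411.10 sts.
Nearest multiple of 12 → 408.
15 inches = 38.10 cm; × 4.533 = 172.72 → 173 rows.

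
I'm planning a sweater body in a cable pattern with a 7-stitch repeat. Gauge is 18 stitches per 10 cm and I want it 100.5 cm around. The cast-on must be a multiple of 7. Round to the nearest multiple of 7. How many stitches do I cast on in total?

18 / 10 = 1.8 sts per cm.
100.5 × 1.8 = 180.90 sts.
Nearest multiple of 7: 182.

CO 182 sts.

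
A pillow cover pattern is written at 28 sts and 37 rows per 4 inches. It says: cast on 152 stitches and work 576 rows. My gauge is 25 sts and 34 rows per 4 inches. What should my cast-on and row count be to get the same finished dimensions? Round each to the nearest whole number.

Stitches: 152 × 25/28 = 135.71 → 136.
Rows: 576 × 34/37 = 529.30 → 529.

Cast on 136 stitches; work 529 rows.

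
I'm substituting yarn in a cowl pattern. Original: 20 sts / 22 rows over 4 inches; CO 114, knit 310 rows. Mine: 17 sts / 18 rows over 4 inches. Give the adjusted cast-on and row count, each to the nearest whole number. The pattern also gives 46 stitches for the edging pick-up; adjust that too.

Cast on 97 stitches; work 254 rows; edging pick-up 39 stitches.

Stitches: 114 × 17/20 = 96.90 → 97.
Rows: 310 × 18/22 = 253.64 → 254.
edging pick-up: 46 × 17/20 = 39.10 → 39.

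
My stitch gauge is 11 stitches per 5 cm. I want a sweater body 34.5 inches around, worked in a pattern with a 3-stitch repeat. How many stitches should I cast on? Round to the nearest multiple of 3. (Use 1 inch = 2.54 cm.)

34.5 in = 34.5 × 2.54 = 87.63 cm.
11 / 5 = 2.2 sts/cm.
87.63 × 2.2 = 192.79 sts.
→ 192.

192 stitches.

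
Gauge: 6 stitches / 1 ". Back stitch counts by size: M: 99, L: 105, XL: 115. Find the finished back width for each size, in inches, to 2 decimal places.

M 16.50 inches; L 17.50 inches; XL 19.17 inches.

6/1 = 6 sts per in.
M: 99 / 6 = 16.500 → 16.50 in.
L: 105 / 6 = 17.500 → 17.50 in.
XL: 115 / 6 = 19.167 → 19.17 in.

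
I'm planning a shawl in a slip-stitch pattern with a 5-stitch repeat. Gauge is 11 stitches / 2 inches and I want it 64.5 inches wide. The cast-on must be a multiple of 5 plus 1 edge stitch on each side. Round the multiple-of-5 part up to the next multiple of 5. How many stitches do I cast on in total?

Cast on 357 stitches.

11 / 2 = 5.5 sts per inch.
64.5 × 5.5 = 354.75 sts.
Less 2 edge sts → 352.75 for the repeat.
Next multiple of 5: 355.
Add back 2 edge sts → 357.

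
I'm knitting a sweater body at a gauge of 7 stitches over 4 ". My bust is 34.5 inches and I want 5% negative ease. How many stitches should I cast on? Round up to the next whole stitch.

Finished = 34.5 × 0.95 = 32.77 in.
7 / 4 = 1.75 sts per inch.
32.77 × 1.75 = 57.36 sts.
→ 58 sts.

Cast on 58 stitches.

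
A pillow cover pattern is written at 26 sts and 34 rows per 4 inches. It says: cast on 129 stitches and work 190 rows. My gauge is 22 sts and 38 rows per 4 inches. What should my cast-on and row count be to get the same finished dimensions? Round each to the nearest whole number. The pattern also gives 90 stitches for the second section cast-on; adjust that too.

Stitches: 129 × 22/26 = 109.15 → 109.
Rows: 190 × 38/34 = 212.35 → 212.
second section cast-on: 90 × 22/26 = 76.15 → 76.

Cast on 109 stitches; work 212 rows; second section cast-on 76 stitches.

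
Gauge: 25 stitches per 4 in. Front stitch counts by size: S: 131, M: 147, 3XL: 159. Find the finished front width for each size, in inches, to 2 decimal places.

25/4 = 6.25 sts per in.
S: 131 / 6.25 = 20.960 → 20.96 in.
M: 147 / 6.25 = 23.520 → 23.52 in.
3XL: 159 / 6.25 = 25.440 → 25.44 in.

S 20.96 inches; M 23.52 inches; 3XL 25.44 inches.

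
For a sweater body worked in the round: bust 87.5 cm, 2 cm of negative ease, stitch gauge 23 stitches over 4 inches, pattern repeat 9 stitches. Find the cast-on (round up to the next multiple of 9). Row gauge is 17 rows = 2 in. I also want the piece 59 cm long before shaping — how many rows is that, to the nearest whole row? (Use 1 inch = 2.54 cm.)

Cast on 198 stitches; work 197 rows.

Finished = 87.5 − 2 = 85.5 cm.
85.5 cm × 1/2.54 = 33.66 inches.
23/4 = 5.75 sts per in; 33.66 × 5.75 = 193.55 sts.
Next multiple of 9 → 198.
59 cm = 23.23 inches; × 8.5 = 197.44 → 197 rows.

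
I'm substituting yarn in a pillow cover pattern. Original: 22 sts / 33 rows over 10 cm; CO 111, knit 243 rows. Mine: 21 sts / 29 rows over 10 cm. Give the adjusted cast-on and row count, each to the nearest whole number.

Cast on 106 stitches; work 214 rows.

Stitches: 111 × 21/22 = 105.95 → 106.
Rows: 243 × 29/33 = 213.55 → 214.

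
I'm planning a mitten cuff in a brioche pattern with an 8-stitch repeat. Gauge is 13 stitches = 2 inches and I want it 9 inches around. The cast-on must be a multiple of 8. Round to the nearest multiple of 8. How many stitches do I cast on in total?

13 / 2 = 6.5 sts per inch.
9 × 6.5 = 58.50 sts.
Nearest multiple of 8: 56.

56 stitches.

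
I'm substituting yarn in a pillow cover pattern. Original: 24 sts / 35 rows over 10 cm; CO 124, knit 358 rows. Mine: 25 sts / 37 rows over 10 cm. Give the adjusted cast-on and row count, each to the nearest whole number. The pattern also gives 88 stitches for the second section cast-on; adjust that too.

Stitches: 124 × 25/24 = 129.17 → 129.
Rows: 358 × 37/35 = 378.46 → 378.
second section cast-on: 88 × 25/24 = 91.67 → 92.

Cast on 129 stitches; work 378 rows; second section cast-on 92 stitches.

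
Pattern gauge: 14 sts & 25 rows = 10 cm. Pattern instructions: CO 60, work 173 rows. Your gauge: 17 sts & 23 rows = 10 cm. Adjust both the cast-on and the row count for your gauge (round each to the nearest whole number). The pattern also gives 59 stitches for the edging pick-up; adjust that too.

Cast on 73 stitches; work 159 rows; edging pick-up 72 stitches.

Stitches: 60 × 17/14 = 72.86 → 73.
Rows: 173 × 23/25 = 159.16 → 159.
edging pick-up: 59 × 17/14 = 71.64 → 72.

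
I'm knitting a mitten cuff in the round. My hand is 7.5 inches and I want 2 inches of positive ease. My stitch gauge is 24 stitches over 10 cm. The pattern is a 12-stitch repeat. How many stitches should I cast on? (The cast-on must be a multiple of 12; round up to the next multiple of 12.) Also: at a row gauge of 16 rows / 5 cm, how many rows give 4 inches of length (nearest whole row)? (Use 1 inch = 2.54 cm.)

Cast on 60 stitches; work 33 rows.

Finished = 7.5 + 2 = 9.5 inches.
9.5 inches × 2.54 = 24.13 cm.
24/10 = 2.4 sts per cm; 24.13 × 2.4 = 57.91 sts.
Next multiple of 12 → 60.
4 inches = 10.16 cm; × 3.2 = 32.51 → 33 rows.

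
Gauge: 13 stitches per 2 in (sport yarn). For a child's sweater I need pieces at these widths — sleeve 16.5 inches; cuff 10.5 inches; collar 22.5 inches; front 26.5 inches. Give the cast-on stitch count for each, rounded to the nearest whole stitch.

Rate = 13/2 = 6.5 sts per in.
sleeve: 16.5 × 6.5 = 107.25 → 107.
cuff: 10.5 × 6.5 = 68.25 → 68.
collar: 22.5 × 6.5 = 146.25 → 146.
front: 26.5 × 6.5 = 172.25 → 172.

sleeve 107; cuff 68; collar 146; front 172.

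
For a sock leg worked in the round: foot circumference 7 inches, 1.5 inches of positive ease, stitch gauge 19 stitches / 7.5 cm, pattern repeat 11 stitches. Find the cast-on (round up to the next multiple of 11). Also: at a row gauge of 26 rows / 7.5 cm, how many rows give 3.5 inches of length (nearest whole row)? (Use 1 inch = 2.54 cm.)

Cast on 55 stitches; work 31 rows.

Finished = 7 + 1.5 = 8.5 inches.
8.5 inches × 2.54 = 21.59 cm.
19/7.5 = 2.533 sts per cm; 21.59 × 2.533 = 54.69 sts.
Next multiple of 11 → 55.
3.5 inches = 8.89 cm; × 3.467 = 30.82 → 31 rows.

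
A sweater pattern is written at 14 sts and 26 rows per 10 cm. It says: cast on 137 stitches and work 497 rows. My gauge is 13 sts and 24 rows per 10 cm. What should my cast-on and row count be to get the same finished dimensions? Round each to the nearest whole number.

Stitches: 137 × 13/14 = 127.21 → 127.
Rows: 497 × 24/26 = 458.77 → 459.

Cast on 127 stitches; work 459 rows.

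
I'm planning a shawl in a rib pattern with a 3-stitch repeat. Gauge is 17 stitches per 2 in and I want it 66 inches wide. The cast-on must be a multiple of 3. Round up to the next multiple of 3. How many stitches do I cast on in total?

561 stitches.

17 / 2 = 8.5 sts per inch.
66 × 8.5 = 561.00 sts.
Next multiple of 3: 561.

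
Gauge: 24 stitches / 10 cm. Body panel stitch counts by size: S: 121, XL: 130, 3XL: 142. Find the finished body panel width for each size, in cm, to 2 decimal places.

S 50.42 cm; XL 54.17 cm; 3XL 59.17 cm.

24/10 = 2.4 sts per cm.
S: 121 / 2.4 = 50.417 → 50.42 cm.
XL: 130 / 2.4 = 54.167 → 54.17 cm.
3XL: 142 / 2.4 = 59.167 → 59.17 cm.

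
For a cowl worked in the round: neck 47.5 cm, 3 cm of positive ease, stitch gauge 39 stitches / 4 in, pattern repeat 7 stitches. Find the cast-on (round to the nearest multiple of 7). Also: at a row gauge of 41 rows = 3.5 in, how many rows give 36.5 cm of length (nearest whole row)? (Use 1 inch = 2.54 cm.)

Cast on 196 stitches; work 168 rows.

Finished = 47.5 + 3 = 50.5 cm.
50.5 cm × 1/2.54 = 19.88 inches.
39/4 = 9.75 sts per in; 19.88 × 9.75 = 193.85 sts.
Nearest multiple of 7 → 196.
36.5 cm = 14.37 inches; × 11.714 = 168.34 → 168 rows.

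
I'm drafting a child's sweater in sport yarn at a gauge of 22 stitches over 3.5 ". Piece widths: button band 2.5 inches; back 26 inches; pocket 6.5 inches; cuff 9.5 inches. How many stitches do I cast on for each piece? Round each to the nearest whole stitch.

button band 16; back 163; pocket 41; cuff 60.

Rate = 22/3.5 = 6.286 sts per in.
button band: 2.5 × 6.286 = 15.71 → 16.
back: 26 × 6.286 = 163.43 → 163.
pocket: 6.5 × 6.286 = 40.86 → 41.
cuff: 9.5 × 6.286 = 59.71 → 60.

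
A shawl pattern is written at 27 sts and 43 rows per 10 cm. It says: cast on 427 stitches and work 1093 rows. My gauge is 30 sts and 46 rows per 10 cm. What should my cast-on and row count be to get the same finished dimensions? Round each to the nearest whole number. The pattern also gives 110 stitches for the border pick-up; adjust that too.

Cast on 474 stitches; work 1169 rows; border pick-up 122 stitches.

Stitches: 427 × 30/27 = 474.44 → 474.
Rows: 1093 × 46/43 = 1169.26 → 1169.
border pick-up: 110 × 30/27 = 122.22 → 122.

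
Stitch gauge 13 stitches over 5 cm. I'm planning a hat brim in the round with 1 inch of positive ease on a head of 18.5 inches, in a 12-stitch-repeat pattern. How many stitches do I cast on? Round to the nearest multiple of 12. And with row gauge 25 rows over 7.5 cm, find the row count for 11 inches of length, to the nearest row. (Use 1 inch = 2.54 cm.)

Finished = 18.5 + 1 = 19.5 inches.
19.5 inches × 2.54 = 49.53 cm.
13/5 = 2.6 sts per cm; 49.53 × 2.6 = 128.78 sts.
Nearest multiple of 12 → 132.
11 inches = 27.94 cm; × 3.333 = 93.13 → 93 rows.

Cast on 132 stitches; work 93 rows.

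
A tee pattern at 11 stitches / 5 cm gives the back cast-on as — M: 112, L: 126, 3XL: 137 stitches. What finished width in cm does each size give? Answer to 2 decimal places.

11/5 = 2.2 sts per cm.
M: 112 / 2.2 = 50.909 → 50.91 cm.
L: 126 / 2.2 = 57.273 → 57.27 cm.
3XL: 137 / 2.2 = 62.273 → 62.27 cm.

M 50.91 cm; L 57.27 cm; 3XL 62.27 cm.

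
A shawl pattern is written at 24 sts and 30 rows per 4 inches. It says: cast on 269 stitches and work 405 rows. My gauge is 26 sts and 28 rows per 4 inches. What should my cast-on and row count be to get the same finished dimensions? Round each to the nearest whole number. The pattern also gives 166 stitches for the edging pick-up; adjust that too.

Stitches: 269 × 26/24 = 291.42 → 291.
Rows: 405 × 28/30 = 378.00 → 378.
edging pick-up: 166 × 26/24 = 179.83 → 180.

Cast on 291 stitches; work 378 rows; edging pick-up 180 stitches.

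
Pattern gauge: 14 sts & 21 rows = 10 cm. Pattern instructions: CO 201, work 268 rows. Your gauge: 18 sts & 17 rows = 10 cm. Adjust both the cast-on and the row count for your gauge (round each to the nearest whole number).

Stitches: 201 × 18/14 = 258.43 → 258.
Rows: 268 × 17/21 = 216.95 → 217.

Cast on 258 stitches; work 217 rows.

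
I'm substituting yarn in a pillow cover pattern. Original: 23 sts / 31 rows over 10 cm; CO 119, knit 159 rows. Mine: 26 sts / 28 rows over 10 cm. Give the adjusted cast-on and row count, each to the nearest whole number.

Cast on 135 stitches; work 144 rows.

Stitches: 119 × 26/23 = 134.52 → 135.
Rows: 159 × 28/31 = 143.61 → 144.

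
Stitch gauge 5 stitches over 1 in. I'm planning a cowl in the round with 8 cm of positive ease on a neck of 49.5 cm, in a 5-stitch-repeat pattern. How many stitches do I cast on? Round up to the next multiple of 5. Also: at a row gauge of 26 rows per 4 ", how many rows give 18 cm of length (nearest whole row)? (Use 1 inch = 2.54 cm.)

Cast on 115 stitches; work 46 rows.

Finished = 49.5 + 8 = 57.5 cm.
57.5 cm × 1/2.54 = 22.64 inches.
5/1 = 5 sts per in; 22.64 × 5 = 113.19 sts.
Next multiple of 5 → 115.
18 cm = 7.09 inches; × 6.5 = 46.06 → 46 rows.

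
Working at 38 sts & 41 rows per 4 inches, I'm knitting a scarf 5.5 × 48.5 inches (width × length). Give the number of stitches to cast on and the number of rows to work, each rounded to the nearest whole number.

Cast on 52 stitches and work 497 rows.

Stitch gauge = 38/4 = 9.5 sts/in; 5.5 × 9.5 = 52.25 → 52 sts.
Row gauge = 41/4 = 10.25 rows/in; 48.5 × 10.25 = 497.12 → 497 rows.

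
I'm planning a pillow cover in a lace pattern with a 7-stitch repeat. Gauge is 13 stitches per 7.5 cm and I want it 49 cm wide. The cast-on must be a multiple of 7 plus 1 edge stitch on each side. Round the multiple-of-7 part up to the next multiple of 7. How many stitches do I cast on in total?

Cast on 86 stitches.

13 / 7.5 = 1.733 sts per cm.
49 × 1.733 = 84.93 sts.
Less 2 edge sts → 82.93 for the repeat.
Next multiple of 7: 84.
Add back 2 edge sts → 86.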